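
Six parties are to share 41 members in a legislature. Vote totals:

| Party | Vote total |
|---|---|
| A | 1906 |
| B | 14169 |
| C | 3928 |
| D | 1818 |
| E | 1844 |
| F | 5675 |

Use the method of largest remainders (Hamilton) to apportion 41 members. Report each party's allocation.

Standard divisor: 29340 ÷ 41 ≈ 715.61.
Standard quotas: A 2.6635, B 19.7999, C 5.4890, D 2.5405, E 2.5768, F 7.9303.
Lower quotas: A 2, B 19, C 5, D 2, E 2, F 7 (sum 37, leaving 4 seats).
Remainders in descending order: F 0.9303, B 0.7999, A 0.6635, E 0.5768, D 0.5405, C 0.4890.
The surplus seats go to F, B, A, E.

A 3; B 20; C 5; D 2; E 3; F 8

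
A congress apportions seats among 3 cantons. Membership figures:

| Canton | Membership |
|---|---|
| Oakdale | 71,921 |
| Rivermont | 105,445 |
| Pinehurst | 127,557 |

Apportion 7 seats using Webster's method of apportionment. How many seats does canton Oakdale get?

Standard divisor 304923/7 ≈ 43560.429; standard quotas: Oakdale 1.651, Rivermont 2.421, Pinehurst 2.928.
Rounding to the nearest integer gives Oakdale 2, Rivermont 2, Pinehurst 3 — total 7, matching the house size, so no adjustment is needed.
Oakdale receives 2.

2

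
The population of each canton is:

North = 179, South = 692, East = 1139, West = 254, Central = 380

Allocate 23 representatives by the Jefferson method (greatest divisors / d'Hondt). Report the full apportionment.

Standard divisor 2644/23 ≈ 114.957; standard quotas: North 1.557, South 6.020, East 9.908, West 2.210, Central 3.306.
Rounding down gives 1, 6, 9, 2, 3 = 21 seats, so the divisor must be adjusted.
With modified divisor 100: modified quotas North 1.790, South 6.920, East 11.390, West 2.540, Central 3.800.
Rounding down: North 1, South 6, East 11, West 2, Central 3 (total 23).

North 1; South 6; East 11; West 2; Central 3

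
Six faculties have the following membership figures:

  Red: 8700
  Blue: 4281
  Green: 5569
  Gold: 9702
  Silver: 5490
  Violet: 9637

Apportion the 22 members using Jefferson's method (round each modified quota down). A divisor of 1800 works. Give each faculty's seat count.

Red: 4, Blue: 2, Green: 3, Gold: 5, Silver: 3, Violet: 5

With modified divisor 1800: modified quotas Red 4.833, Blue 2.378, Green 3.094, Gold 5.390, Silver 3.050, Violet 5.354.
Rounding down: Red 4, Blue 2, Green 3, Gold 5, Silver 3, Violet 5 (total 22).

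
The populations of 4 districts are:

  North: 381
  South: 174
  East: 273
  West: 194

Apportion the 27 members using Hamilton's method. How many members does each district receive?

North: 10; South: 5; East: 7; West: 5

Standard divisor: 1022 ÷ 27 ≈ 37.852.
Standard quotas: North 10.066, South 4.597, East 7.212, West 5.125.
Lower quotas: North 10, South 4, East 7, West 5 (sum 26, leaving 1 seat).
Remainders in descending order: South 0.597, East 0.212, West 0.125, North 0.066.
The surplus seat goes to South.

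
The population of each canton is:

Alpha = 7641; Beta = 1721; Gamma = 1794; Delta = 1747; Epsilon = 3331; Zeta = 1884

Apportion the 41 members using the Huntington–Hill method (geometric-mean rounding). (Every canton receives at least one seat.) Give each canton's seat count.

With divisor 441: modified quotas Alpha 17.327, Beta 3.902, Gamma 4.068, Delta 3.961, Epsilon 7.553, Zeta 4.272.
Geometric-mean thresholds: Alpha √(17·18)=17.493, Beta √(3·4)=3.464, Gamma √(4·5)=4.472, Delta √(3·4)=3.464, Epsilon √(7·8)=7.483, Zeta √(4·5)=4.472.
Each quota rounded against its threshold gives Alpha 17, Beta 4, Gamma 4, Delta 4, Epsilon 8, Zeta 4 (total 41).

Alpha 17, Beta 4, Gamma 4, Delta 4, Epsilon 8, Zeta 4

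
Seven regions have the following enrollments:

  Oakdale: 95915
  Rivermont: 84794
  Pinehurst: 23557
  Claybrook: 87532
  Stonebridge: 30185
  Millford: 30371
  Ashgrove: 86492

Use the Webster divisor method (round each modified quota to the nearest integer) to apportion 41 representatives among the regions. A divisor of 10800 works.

With modified divisor 10800: modified quotas Oakdale 8.881, Rivermont 7.851, Pinehurst 2.181, Claybrook 8.105, Stonebridge 2.795, Millford 2.812, Ashgrove 8.009.
Rounding to the nearest integer: Oakdale 9, Rivermont 8, Pinehurst 2, Claybrook 8, Stonebridge 3, Millford 3, Ashgrove 8 (total 41).

Oakdale 9, Rivermont 8, Pinehurst 2, Claybrook 8, Stonebridge 3, Millford 3, Ashgrove 8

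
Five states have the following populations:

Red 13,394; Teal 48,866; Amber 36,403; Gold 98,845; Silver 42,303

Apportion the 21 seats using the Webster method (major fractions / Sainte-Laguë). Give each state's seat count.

Standard divisor 239811/21 ≈ 11419.571; standard quotas: Red 1.173, Teal 4.279, Amber 3.188, Gold 8.656, Silver 3.704.
Rounding to the nearest integer gives Red 1, Teal 4, Amber 3, Gold 9, Silver 4 — total 21, matching the house size, so no adjustment is needed.

Red: 1, Teal: 4, Amber: 3, Gold: 9, Silver: 4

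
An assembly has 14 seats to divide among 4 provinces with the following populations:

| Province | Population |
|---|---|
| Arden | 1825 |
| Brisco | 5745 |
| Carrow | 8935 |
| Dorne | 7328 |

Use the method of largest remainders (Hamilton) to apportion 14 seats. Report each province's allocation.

Arden=1, Brisco=4, Carrow=5, Dorne=4

Standard divisor: 23833 ÷ 14 ≈ 1702.357.
Standard quotas: Arden 1.0720, Brisco 3.3747, Carrow 5.2486, Dorne 4.3046.
Lower quotas: Arden 1, Brisco 3, Carrow 5, Dorne 4 (sum 13, leaving 1 seat).
Remainders in descending order: Brisco 0.3747, Dorne 0.3046, Carrow 0.2486, Arden 0.0720.
The surplus seat goes to Brisco.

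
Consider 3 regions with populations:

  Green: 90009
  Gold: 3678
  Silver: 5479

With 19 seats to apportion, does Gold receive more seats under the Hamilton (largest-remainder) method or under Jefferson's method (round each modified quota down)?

Hamilton

Hamilton: Green 17, Gold 1, Silver 1.
Jefferson: Green 18, Gold 0, Silver 1.
Gold gets 1 under Hamilton and 0 under Jefferson.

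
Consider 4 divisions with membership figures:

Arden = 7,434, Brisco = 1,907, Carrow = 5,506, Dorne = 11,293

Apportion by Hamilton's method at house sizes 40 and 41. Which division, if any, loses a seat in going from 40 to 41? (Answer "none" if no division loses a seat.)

Carrow

At 40 seats: Arden 11, Brisco 3, Carrow 9, Dorne 17.
At 41 seats: Arden 12, Brisco 3, Carrow 8, Dorne 18.
Carrow drops from 9 to 8.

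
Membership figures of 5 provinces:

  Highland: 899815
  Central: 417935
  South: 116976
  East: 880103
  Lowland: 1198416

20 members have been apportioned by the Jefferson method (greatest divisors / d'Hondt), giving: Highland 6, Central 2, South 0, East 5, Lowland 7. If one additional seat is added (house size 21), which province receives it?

Lowland

Priority for the next seat is population ÷ (current seats + 1).
Priorities: Highland 128545.000, Central 139311.667, South 116976.000, East 146683.833, Lowland 149802.000.
Highest priority: Lowland.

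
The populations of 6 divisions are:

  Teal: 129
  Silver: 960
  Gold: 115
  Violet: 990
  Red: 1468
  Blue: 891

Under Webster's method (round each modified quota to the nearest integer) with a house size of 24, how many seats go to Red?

Standard divisor 4553/24 ≈ 189.708; standard quotas: Teal 0.680, Silver 5.060, Gold 0.606, Violet 5.219, Red 7.738, Blue 4.697.
Rounding to the nearest integer gives 1, 5, 1, 5, 8, 5 = 25 seats, so the divisor must be adjusted.
With modified divisor 197: modified quotas Teal 0.655, Silver 4.873, Gold 0.584, Violet 5.025, Red 7.452, Blue 4.523.
Rounding to the nearest integer: Teal 1, Silver 5, Gold 1, Violet 5, Red 7, Blue 5 (total 24).
Red receives 7.

7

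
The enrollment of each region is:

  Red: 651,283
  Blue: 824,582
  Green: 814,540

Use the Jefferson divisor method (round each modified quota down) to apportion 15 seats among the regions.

Standard divisor 2290405/15 ≈ 152693.667; standard quotas: Red 4.265, Blue 5.400, Green 5.334.
Rounding down gives 4, 5, 5 = 14 seats, so the divisor must be adjusted.
With modified divisor 136600: modified quotas Red 4.768, Blue 6.036, Green 5.963.
Rounding down: Red 4, Blue 6, Green 5 (total 15).

Red: 4, Blue: 6, Green: 5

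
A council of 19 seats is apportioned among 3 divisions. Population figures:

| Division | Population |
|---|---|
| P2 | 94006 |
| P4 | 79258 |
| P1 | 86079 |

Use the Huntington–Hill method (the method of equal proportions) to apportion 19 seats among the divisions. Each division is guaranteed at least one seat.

With divisor 13876: modified quotas P2 6.775, P4 5.712, P1 6.203.
Geometric-mean thresholds: P2 √(6·7)=6.481, P4 √(5·6)=5.477, P1 √(6·7)=6.481.
Each quota rounded against its threshold gives P2 7, P4 6, P1 6 (total 19).

P2 7; P4 6; P1 6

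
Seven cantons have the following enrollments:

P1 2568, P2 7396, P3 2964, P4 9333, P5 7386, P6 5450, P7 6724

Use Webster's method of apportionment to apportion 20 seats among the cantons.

Standard divisor 41821/20 ≈ 2091.05; standard quotas: P1 1.228, P2 3.537, P3 1.417, P4 4.463, P5 3.532, P6 2.606, P7 3.216.
Rounding to the nearest integer gives P1 1, P2 4, P3 1, P4 4, P5 4, P6 3, P7 3 — total 20, matching the house size, so no adjustment is needed.

P1 1, P2 4, P3 1, P4 4, P5 4, P6 3, P7 3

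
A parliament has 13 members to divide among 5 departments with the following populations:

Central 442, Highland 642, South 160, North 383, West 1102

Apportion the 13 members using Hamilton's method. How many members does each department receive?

The standard divisor is 2729/13 ≈ 209.923.
Standard quotas: Central 2.106, Highland 3.058, South 0.762, North 1.824, West 5.250.
Lower quotas: Central 2, Highland 3, South 0, North 1, West 5 (sum 11, leaving 2 seats).
Remainders in descending order: North 0.824, South 0.762, West 0.250, Central 0.106, Highland 0.058.
Largest remainders: North, South receive the extra seats.

Central: 2, Highland: 3, South: 1, North: 2, West: 5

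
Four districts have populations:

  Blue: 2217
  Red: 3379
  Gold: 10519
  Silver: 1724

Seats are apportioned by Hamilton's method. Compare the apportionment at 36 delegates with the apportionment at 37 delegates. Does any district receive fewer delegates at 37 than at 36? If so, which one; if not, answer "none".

Silver

At 36 seats: Blue 4, Red 7, Gold 21, Silver 4.
At 37 seats: Blue 5, Red 7, Gold 22, Silver 3.
Silver drops from 4 to 3.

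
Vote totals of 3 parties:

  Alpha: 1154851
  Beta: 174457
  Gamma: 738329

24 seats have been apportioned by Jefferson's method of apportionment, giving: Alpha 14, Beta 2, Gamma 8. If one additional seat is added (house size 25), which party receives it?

Gamma

Priority for the next seat is population ÷ (current seats + 1).
Priorities: Alpha 76990.067, Beta 58152.333, Gamma 82036.556.
Highest priority: Gamma.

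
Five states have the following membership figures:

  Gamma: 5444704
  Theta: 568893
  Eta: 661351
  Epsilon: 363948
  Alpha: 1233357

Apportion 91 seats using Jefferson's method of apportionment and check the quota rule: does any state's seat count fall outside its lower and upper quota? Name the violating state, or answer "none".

Gamma

Standard quotas: Gamma 59.895, Theta 6.258, Eta 7.275, Epsilon 4.004, Alpha 13.568.
Jefferson allocation: Gamma 61, Theta 6, Eta 7, Epsilon 4, Alpha 13.
Gamma has quota 59.895 (lower 59, upper 60) but receives 61 — outside the quota interval.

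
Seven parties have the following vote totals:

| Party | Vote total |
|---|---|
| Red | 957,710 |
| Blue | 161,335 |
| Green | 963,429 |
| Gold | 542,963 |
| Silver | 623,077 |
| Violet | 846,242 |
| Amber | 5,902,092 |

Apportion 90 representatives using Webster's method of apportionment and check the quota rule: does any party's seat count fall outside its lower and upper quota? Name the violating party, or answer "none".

Standard quotas: Red 8.622, Blue 1.452, Green 8.674, Gold 4.888, Silver 5.609, Violet 7.619, Amber 53.136.
Webster allocation: Red 9, Blue 1, Green 9, Gold 5, Silver 6, Violet 8, Amber 52.
Amber has quota 53.136 (lower 53, upper 54) but receives 52 — outside the quota interval.

Amber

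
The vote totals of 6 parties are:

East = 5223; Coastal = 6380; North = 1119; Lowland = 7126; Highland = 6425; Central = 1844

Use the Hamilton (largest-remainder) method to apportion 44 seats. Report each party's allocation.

Total 28117; standard divisor 28117/44 ≈ 639.023.
Standard quotas: East 8.1734, Coastal 9.9840, North 1.7511, Lowland 11.1514, Highland 10.0544, Central 2.8857.
Lower quotas: East 8, Coastal 9, North 1, Lowland 11, Highland 10, Central 2 (sum 41, leaving 3 seats).
Remainders in descending order: Coastal 0.9840, Central 0.8857, North 0.7511, East 0.1734, Lowland 0.1514, Highland 0.0544.
Largest remainders: Coastal, Central, North receive the extra seats.

East=8, Coastal=10, North=2, Lowland=11, Highland=10, Central=3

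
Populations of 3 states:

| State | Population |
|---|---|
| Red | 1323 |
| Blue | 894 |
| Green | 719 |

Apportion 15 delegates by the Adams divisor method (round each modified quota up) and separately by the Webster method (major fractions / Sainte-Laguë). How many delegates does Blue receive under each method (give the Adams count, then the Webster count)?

5 and 4

Adams: Red 6, Blue 5, Green 4.
Webster: Red 7, Blue 4, Green 4.
Blue gets 5 under Adams and 4 under Webster.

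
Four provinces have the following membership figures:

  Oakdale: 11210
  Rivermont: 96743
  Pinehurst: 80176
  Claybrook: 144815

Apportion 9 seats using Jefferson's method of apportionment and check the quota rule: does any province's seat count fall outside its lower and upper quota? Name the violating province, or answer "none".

none

Standard quotas: Oakdale 0.303, Rivermont 2.615, Pinehurst 2.167, Claybrook 3.915.
Jefferson allocation: Oakdale 0, Rivermont 3, Pinehurst 2, Claybrook 4.
Every allocation lies between the lower and upper quota.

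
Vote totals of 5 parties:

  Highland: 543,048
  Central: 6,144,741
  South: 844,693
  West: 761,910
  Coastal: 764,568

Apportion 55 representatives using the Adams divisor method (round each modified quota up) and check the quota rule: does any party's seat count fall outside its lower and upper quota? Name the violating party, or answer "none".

Standard quotas: Highland 3.297, Central 37.307, South 5.128, West 4.626, Coastal 4.642.
Adams allocation: Highland 4, Central 36, South 5, West 5, Coastal 5.
Central has quota 37.307 (lower 37, upper 38) but receives 36 — outside the quota interval.

Central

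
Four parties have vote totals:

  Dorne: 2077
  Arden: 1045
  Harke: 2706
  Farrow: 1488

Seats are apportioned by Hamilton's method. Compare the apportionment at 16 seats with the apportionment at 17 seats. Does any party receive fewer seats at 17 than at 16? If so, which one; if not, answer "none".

none

At 16 seats: Dorne 5, Arden 2, Harke 6, Farrow 3.
At 17 seats: Dorne 5, Arden 2, Harke 6, Farrow 4.
No party's allocation decreased.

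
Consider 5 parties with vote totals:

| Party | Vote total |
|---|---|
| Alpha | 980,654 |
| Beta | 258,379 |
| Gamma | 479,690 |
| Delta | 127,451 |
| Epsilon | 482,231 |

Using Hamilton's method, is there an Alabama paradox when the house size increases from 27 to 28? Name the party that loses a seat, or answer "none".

none

At 27 seats: Alpha 11, Beta 3, Gamma 6, Delta 1, Epsilon 6.
At 28 seats: Alpha 12, Beta 3, Gamma 6, Delta 1, Epsilon 6.
No party's allocation decreased.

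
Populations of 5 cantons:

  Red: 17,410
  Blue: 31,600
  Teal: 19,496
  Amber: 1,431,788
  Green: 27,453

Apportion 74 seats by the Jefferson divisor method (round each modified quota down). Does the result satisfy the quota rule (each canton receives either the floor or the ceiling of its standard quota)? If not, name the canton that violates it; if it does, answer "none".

Amber

Standard quotas: Red 0.843, Blue 1.531, Teal 0.944, Amber 69.352, Green 1.330.
Jefferson allocation: Red 0, Blue 1, Teal 0, Amber 72, Green 1.
Amber has quota 69.352 (lower 69, upper 70) but receives 72 — outside the quota interval.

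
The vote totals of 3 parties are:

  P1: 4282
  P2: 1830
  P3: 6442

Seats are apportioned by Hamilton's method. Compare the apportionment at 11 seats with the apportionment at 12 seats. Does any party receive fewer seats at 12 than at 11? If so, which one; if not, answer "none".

At 11 seats: P1 4, P2 1, P3 6.
At 12 seats: P1 4, P2 2, P3 6.
No party's allocation decreased.

none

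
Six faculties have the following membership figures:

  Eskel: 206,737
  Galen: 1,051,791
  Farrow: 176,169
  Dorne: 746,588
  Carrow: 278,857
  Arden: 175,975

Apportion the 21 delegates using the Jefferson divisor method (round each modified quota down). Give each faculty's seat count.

Eskel 1; Galen 9; Farrow 1; Dorne 7; Carrow 2; Arden 1

Standard divisor 2636117/21 ≈ 125529.381; standard quotas: Eskel 1.647, Galen 8.379, Farrow 1.403, Dorne 5.948, Carrow 2.221, Arden 1.402.
Rounding down gives 1, 8, 1, 5, 2, 1 = 18 seats, so the divisor must be adjusted.
With modified divisor 105900: modified quotas Eskel 1.952, Galen 9.932, Farrow 1.664, Dorne 7.050, Carrow 2.633, Arden 1.662.
Rounding down: Eskel 1, Galen 9, Farrow 1, Dorne 7, Carrow 2, Arden 1 (total 21).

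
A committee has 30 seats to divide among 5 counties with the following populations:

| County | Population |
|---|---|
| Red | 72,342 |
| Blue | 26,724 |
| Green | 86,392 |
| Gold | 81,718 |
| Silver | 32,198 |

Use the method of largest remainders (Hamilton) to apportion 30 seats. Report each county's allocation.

Total 299374; standard divisor 299374/30 ≈ 9979.133.
Standard quotas: Red 7.2493, Blue 2.6780, Green 8.6573, Gold 8.1889, Silver 3.2265.
Lower quotas: Red 7, Blue 2, Green 8, Gold 8, Silver 3 (sum 28, leaving 2 seats).
Remainders in descending order: Blue 0.6780, Green 0.6573, Red 0.2493, Silver 0.2265, Gold 0.1889.
Largest remainders: Blue, Green receive the extra seats.

Red 7; Blue 3; Green 9; Gold 8; Silver 3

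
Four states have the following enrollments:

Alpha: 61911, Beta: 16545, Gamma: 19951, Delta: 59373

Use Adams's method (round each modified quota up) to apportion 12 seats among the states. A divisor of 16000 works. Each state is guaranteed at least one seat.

Alpha 4, Beta 2, Gamma 2, Delta 4

With modified divisor 16000: modified quotas Alpha 3.869, Beta 1.034, Gamma 1.247, Delta 3.711.
Rounding up: Alpha 4, Beta 2, Gamma 2, Delta 4 (total 12).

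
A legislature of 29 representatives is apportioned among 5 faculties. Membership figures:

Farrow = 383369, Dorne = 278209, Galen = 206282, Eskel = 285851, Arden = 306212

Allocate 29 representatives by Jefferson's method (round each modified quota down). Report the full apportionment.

Farrow=8, Dorne=5, Galen=4, Eskel=6, Arden=6

Standard divisor 1459923/29 ≈ 50342.172; standard quotas: Farrow 7.615, Dorne 5.526, Galen 4.098, Eskel 5.678, Arden 6.083.
Rounding down gives 7, 5, 4, 5, 6 = 27 seats, so the divisor must be adjusted.
With modified divisor 47000: modified quotas Farrow 8.157, Dorne 5.919, Galen 4.389, Eskel 6.082, Arden 6.515.
Rounding down: Farrow 8, Dorne 5, Galen 4, Eskel 6, Arden 6 (total 29).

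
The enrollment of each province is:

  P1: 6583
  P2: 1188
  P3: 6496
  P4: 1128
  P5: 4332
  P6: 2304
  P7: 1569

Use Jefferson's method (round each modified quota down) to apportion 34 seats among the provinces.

P1=10, P2=1, P3=10, P4=1, P5=7, P6=3, P7=2

Standard divisor 23600/34 ≈ 694.118; standard quotas: P1 9.484, P2 1.712, P3 9.359, P4 1.625, P5 6.241, P6 3.319, P7 2.260.
Rounding down gives 9, 1, 9, 1, 6, 3, 2 = 31 seats, so the divisor must be adjusted.
With modified divisor 600: modified quotas P1 10.972, P2 1.980, P3 10.827, P4 1.880, P5 7.220, P6 3.840, P7 2.615.
Rounding down: P1 10, P2 1, P3 10, P4 1, P5 7, P6 3, P7 2 (total 34).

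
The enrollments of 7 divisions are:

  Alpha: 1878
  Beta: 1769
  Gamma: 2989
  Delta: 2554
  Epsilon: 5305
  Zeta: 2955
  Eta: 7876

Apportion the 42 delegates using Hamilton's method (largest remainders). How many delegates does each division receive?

Alpha 3; Beta 3; Gamma 5; Delta 4; Epsilon 9; Zeta 5; Eta 13

Standard divisor: 25326 ÷ 42 = 603.
Standard quotas: Alpha 3.1144, Beta 2.9337, Gamma 4.9569, Delta 4.2355, Epsilon 8.7977, Zeta 4.9005, Eta 13.0614.
Lower quotas: Alpha 3, Beta 2, Gamma 4, Delta 4, Epsilon 8, Zeta 4, Eta 13 (sum 38, leaving 4 seats).
Remainders in descending order: Gamma 0.9569, Beta 0.9337, Zeta 0.9005, Epsilon 0.7977, Delta 0.2355, Alpha 0.1144, Eta 0.0614.
Largest remainders: Gamma, Beta, Zeta, Epsilon receive the extra seats.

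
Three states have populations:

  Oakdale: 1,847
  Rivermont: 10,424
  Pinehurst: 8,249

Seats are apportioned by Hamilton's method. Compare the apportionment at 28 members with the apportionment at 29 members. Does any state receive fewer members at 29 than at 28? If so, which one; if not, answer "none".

At 28 seats: Oakdale 3, Rivermont 14, Pinehurst 11.
At 29 seats: Oakdale 2, Rivermont 15, Pinehurst 12.
Oakdale drops from 3 to 2.

Oakdale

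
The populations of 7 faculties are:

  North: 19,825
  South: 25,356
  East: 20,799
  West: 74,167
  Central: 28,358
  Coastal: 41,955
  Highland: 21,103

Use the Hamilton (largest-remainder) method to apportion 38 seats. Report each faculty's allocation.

Standard divisor: 231563 ÷ 38 ≈ 6093.763.
Standard quotas: North 3.2533, South 4.1610, East 3.4132, West 12.1710, Central 4.6536, Coastal 6.8849, Highland 3.4630.
Lower quotas: North 3, South 4, East 3, West 12, Central 4, Coastal 6, Highland 3 (sum 35, leaving 3 seats).
Remainders in descending order: Coastal 0.8849, Central 0.6536, Highland 0.4630, East 0.4132, North 0.2533, West 0.1710, South 0.1610.
Largest remainders: Coastal, Central, Highland receive the extra seats.

North 3; South 4; East 3; West 12; Central 5; Coastal 7; Highland 4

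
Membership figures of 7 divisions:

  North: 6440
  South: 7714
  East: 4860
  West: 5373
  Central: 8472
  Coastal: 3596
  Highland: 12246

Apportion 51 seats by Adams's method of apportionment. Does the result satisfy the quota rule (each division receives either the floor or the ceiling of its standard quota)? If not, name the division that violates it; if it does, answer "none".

none

Standard quotas: North 6.744, South 8.078, East 5.089, West 5.627, Central 8.872, Coastal 3.766, Highland 12.824.
Adams allocation: North 7, South 8, East 5, West 6, Central 9, Coastal 4, Highland 12.
Every allocation lies between the lower and upper quota.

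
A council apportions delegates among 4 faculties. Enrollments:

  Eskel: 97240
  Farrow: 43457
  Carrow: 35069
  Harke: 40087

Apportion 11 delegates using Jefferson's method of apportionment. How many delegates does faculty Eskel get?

Standard divisor 215853/11 ≈ 19623; standard quotas: Eskel 4.955, Farrow 2.215, Carrow 1.787, Harke 2.043.
Rounding down gives 4, 2, 1, 2 = 9 seats, so the divisor must be adjusted.
With modified divisor 16900: modified quotas Eskel 5.754, Farrow 2.571, Carrow 2.075, Harke 2.372.
Rounding down: Eskel 5, Farrow 2, Carrow 2, Harke 2 (total 11).
Eskel receives 5.

5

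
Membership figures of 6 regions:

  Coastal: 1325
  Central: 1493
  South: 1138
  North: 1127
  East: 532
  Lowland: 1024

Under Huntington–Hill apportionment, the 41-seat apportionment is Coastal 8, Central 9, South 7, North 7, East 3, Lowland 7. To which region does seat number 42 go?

Priority for the next seat is population ÷ (√(s·(s+1))).
Priorities: Coastal 156.153, Central 157.376, South 152.072, North 150.602, East 153.575, Lowland 136.838.
Highest priority: Central.

Central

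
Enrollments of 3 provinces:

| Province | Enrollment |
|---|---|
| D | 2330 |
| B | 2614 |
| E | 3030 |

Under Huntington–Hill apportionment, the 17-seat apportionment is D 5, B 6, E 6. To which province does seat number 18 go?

Priority for the next seat is population ÷ (√(s·(s+1))).
Priorities: D 425.398, B 403.349, E 467.539.
Highest priority: E.

E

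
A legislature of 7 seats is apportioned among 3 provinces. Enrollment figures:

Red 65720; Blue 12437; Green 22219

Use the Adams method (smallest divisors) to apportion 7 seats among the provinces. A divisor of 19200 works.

Red=4, Blue=1, Green=2

With modified divisor 19200: modified quotas Red 3.423, Blue 0.648, Green 1.157.
Rounding up: Red 4, Blue 1, Green 2 (total 7).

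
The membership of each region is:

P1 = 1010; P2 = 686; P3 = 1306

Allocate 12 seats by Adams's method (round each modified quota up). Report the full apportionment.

Standard divisor 3002/12 ≈ 250.167; standard quotas: P1 4.037, P2 2.742, P3 5.221.
Rounding up gives 5, 3, 6 = 14 seats, so the divisor must be adjusted.
With modified divisor 300: modified quotas P1 3.367, P2 2.287, P3 4.353.
Rounding up: P1 4, P2 3, P3 5 (total 12).

P1 4, P2 3, P3 5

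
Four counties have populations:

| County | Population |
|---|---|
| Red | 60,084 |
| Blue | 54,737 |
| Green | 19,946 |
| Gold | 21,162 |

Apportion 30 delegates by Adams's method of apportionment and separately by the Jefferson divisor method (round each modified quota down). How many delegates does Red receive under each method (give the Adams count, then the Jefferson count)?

Adams: Red 11, Blue 11, Green 4, Gold 4.
Jefferson: Red 12, Blue 10, Green 4, Gold 4.
Red gets 11 under Adams and 12 under Jefferson.

11 and 12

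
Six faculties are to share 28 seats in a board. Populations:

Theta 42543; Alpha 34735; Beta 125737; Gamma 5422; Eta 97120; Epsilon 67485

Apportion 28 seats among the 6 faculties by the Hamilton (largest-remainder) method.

Total 373042; standard divisor 373042/28 ≈ 13322.929.
Standard quotas: Theta 3.1932, Alpha 2.6072, Beta 9.4376, Gamma 0.4070, Eta 7.2897, Epsilon 5.0653.
Lower quotas: Theta 3, Alpha 2, Beta 9, Gamma 0, Eta 7, Epsilon 5 (sum 26, leaving 2 seats).
Remainders in descending order: Alpha 0.6072, Beta 0.4376, Gamma 0.4070, Eta 0.2897, Theta 0.1932, Epsilon 0.0653.
The surplus seats go to Alpha, Beta.

Theta: 3, Alpha: 3, Beta: 10, Gamma: 0, Eta: 7, Epsilon: 5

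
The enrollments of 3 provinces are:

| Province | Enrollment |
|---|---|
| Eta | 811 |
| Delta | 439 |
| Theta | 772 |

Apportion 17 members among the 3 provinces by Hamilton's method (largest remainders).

Standard divisor: 2022 ÷ 17 ≈ 118.941.
Standard quotas: Eta 6.818, Delta 3.691, Theta 6.491.
Lower quotas: Eta 6, Delta 3, Theta 6 (sum 15, leaving 2 seats).
Remainders in descending order: Eta 0.818, Delta 0.691, Theta 0.491.
The surplus seats go to Eta, Delta.

Eta: 7, Delta: 4, Theta: 6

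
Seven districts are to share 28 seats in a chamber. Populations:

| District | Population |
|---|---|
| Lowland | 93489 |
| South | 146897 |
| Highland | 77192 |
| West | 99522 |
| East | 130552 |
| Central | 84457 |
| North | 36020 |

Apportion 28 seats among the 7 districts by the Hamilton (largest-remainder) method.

Standard divisor: 668129 ÷ 28 ≈ 23861.75.
Standard quotas: Lowland 3.9179, South 6.1562, Highland 3.2350, West 4.1708, East 5.4712, Central 3.5394, North 1.5095.
Lower quotas: Lowland 3, South 6, Highland 3, West 4, East 5, Central 3, North 1 (sum 25, leaving 3 seats).
Remainders in descending order: Lowland 0.9179, Central 0.5394, North 0.5095, East 0.4712, Highland 0.2350, West 0.1708, South 0.1562.
The surplus seats go to Lowland, Central, North.

Lowland 4; South 6; Highland 3; West 4; East 5; Central 4; North 2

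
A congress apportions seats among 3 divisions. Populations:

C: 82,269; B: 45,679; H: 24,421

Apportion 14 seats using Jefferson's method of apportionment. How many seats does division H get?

Standard divisor 152369/14 ≈ 10883.5; standard quotas: C 7.559, B 4.197, H 2.244.
Rounding down gives 7, 4, 2 = 13 seats, so the divisor must be adjusted.
With modified divisor 9700: modified quotas C 8.481, B 4.709, H 2.518.
Rounding down: C 8, B 4, H 2 (total 14).
H receives 2.

2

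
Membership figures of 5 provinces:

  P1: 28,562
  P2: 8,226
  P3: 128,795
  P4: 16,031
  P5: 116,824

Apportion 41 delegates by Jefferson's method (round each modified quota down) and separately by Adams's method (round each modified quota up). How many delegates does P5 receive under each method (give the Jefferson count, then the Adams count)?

Jefferson: P1 4, P2 1, P3 18, P4 2, P5 16.
Adams: P1 4, P2 2, P3 17, P4 3, P5 15.
P5 gets 16 under Jefferson and 15 under Adams.

16 and 15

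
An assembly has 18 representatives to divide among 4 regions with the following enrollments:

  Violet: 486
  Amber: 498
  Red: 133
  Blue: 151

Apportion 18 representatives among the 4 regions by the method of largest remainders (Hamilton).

Total 1268; standard divisor 1268/18 ≈ 70.444.
Standard quotas: Violet 6.899, Amber 7.069, Red 1.888, Blue 2.144.
Lower quotas: Violet 6, Amber 7, Red 1, Blue 2 (sum 16, leaving 2 seats).
Remainders in descending order: Violet 0.899, Red 0.888, Blue 0.144, Amber 0.069.
Largest remainders: Violet, Red receive the extra seats.

Violet=7; Amber=7; Red=2; Blue=2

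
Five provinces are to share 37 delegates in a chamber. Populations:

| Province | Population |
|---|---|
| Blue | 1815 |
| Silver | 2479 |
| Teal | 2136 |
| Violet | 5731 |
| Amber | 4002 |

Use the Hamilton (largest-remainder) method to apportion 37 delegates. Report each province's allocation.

Total 16163; standard divisor 16163/37 ≈ 436.838.
Standard quotas: Blue 4.1549, Silver 5.6749, Teal 4.8897, Violet 13.1193, Amber 9.1613.
Lower quotas: Blue 4, Silver 5, Teal 4, Violet 13, Amber 9 (sum 35, leaving 2 seats).
Remainders in descending order: Teal 0.8897, Silver 0.6749, Amber 0.1613, Blue 0.1549, Violet 0.1193.
The surplus seats go to Teal, Silver.

Blue: 4, Silver: 6, Teal: 5, Violet: 13, Amber: 9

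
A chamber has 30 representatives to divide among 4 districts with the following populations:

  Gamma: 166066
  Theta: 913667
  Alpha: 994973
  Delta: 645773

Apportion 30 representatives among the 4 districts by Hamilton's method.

Gamma=2; Theta=10; Alpha=11; Delta=7

The standard divisor is 2720479/30 ≈ 90682.633.
Standard quotas: Gamma 1.8313, Theta 10.0754, Alpha 10.9720, Delta 7.1212.
Lower quotas: Gamma 1, Theta 10, Alpha 10, Delta 7 (sum 28, leaving 2 seats).
Remainders in descending order: Alpha 0.9720, Gamma 0.8313, Delta 0.1212, Theta 0.0754.
The surplus seats go to Alpha, Gamma.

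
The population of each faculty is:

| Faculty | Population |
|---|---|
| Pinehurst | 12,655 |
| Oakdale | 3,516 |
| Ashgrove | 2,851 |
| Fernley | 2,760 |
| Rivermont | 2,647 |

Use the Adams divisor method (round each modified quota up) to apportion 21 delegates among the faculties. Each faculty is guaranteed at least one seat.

Pinehurst=10, Oakdale=3, Ashgrove=3, Fernley=3, Rivermont=2

Standard divisor 24429/21 ≈ 1163.286; standard quotas: Pinehurst 10.879, Oakdale 3.022, Ashgrove 2.451, Fernley 2.373, Rivermont 2.275.
Rounding up gives 11, 4, 3, 3, 3 = 24 seats, so the divisor must be adjusted.
With modified divisor 1350: modified quotas Pinehurst 9.374, Oakdale 2.604, Ashgrove 2.112, Fernley 2.044, Rivermont 1.961.
Rounding up: Pinehurst 10, Oakdale 3, Ashgrove 3, Fernley 3, Rivermont 2 (total 21).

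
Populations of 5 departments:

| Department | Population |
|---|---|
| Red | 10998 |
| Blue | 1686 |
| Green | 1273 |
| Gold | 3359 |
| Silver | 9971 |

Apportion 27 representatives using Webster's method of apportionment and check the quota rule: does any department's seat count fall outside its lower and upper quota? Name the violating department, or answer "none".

Standard quotas: Red 10.882, Blue 1.668, Green 1.260, Gold 3.324, Silver 9.866.
Webster allocation: Red 11, Blue 2, Green 1, Gold 3, Silver 10.
Every allocation lies between the lower and upper quota.

none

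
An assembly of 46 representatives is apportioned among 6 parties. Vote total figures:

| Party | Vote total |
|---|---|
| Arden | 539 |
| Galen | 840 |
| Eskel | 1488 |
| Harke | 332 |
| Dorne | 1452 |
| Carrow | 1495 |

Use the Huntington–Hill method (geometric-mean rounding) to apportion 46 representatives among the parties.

With divisor 133: modified quotas Arden 4.053, Galen 6.316, Eskel 11.188, Harke 2.496, Dorne 10.917, Carrow 11.241.
Geometric-mean thresholds: Arden √(4·5)=4.472, Galen √(6·7)=6.481, Eskel √(11·12)=11.489, Harke √(2·3)=2.449, Dorne √(10·11)=10.488, Carrow √(11·12)=11.489.
Each quota rounded against its threshold gives Arden 4, Galen 6, Eskel 11, Harke 3, Dorne 11, Carrow 11 (total 46).

Arden 4, Galen 6, Eskel 11, Harke 3, Dorne 11, Carrow 11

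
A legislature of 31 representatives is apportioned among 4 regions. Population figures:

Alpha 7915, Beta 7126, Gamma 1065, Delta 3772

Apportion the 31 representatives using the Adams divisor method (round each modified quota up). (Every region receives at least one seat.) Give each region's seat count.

Standard divisor 19878/31 ≈ 641.226; standard quotas: Alpha 12.344, Beta 11.113, Gamma 1.661, Delta 5.882.
Rounding up gives 13, 12, 2, 6 = 33 seats, so the divisor must be adjusted.
With modified divisor 700: modified quotas Alpha 11.307, Beta 10.180, Gamma 1.521, Delta 5.389.
Rounding up: Alpha 12, Beta 11, Gamma 2, Delta 6 (total 31).

Alpha 12, Beta 11, Gamma 2, Delta 6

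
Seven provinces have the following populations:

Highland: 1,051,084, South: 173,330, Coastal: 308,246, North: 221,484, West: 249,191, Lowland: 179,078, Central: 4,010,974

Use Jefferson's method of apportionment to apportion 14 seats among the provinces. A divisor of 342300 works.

With modified divisor 342300: modified quotas Highland 3.071, South 0.506, Coastal 0.901, North 0.647, West 0.728, Lowland 0.523, Central 11.718.
Rounding down: Highland 3, South 0, Coastal 0, North 0, West 0, Lowland 0, Central 11 (total 14).

Highland: 3, South: 0, Coastal: 0, North: 0, West: 0, Lowland: 0, Central: 11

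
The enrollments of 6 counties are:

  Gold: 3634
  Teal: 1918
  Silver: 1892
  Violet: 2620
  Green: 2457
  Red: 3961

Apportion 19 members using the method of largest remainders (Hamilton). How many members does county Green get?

Standard divisor: 16482 ÷ 19 ≈ 867.474.
Standard quotas: Gold 4.189, Teal 2.211, Silver 2.181, Violet 3.020, Green 2.832, Red 4.566.
Lower quotas: Gold 4, Teal 2, Silver 2, Violet 3, Green 2, Red 4 (sum 17, leaving 2 seats).
Remainders in descending order: Green 0.832, Red 0.566, Teal 0.211, Gold 0.189, Silver 0.181, Violet 0.020.
Largest remainders: Green, Red receive the extra seats.
Green receives 3.

3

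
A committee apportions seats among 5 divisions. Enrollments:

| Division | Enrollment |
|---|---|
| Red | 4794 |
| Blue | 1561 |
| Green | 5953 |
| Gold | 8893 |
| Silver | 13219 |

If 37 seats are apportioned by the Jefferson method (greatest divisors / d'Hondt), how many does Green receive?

6

Standard divisor 34420/37 ≈ 930.27; standard quotas: Red 5.153, Blue 1.678, Green 6.399, Gold 9.560, Silver 14.210.
Rounding down gives 5, 1, 6, 9, 14 = 35 seats, so the divisor must be adjusted.
With modified divisor 870: modified quotas Red 5.510, Blue 1.794, Green 6.843, Gold 10.222, Silver 15.194.
Rounding down: Red 5, Blue 1, Green 6, Gold 10, Silver 15 (total 37).
Green receives 6.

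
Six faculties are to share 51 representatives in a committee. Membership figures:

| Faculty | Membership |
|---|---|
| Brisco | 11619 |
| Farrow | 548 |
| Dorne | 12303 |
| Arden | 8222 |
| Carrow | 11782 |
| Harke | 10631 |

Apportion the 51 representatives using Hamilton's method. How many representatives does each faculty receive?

The standard divisor is 55105/51 ≈ 1080.49.
Standard quotas: Brisco 10.7535, Farrow 0.5072, Dorne 11.3865, Arden 7.6095, Carrow 10.9043, Harke 9.8391.
Lower quotas: Brisco 10, Farrow 0, Dorne 11, Arden 7, Carrow 10, Harke 9 (sum 47, leaving 4 seats).
Remainders in descending order: Carrow 0.9043, Harke 0.8391, Brisco 0.7535, Arden 0.6095, Farrow 0.5072, Dorne 0.3865.
Largest remainders: Carrow, Harke, Brisco, Arden receive the extra seats.

Brisco 11; Farrow 0; Dorne 11; Arden 8; Carrow 11; Harke 10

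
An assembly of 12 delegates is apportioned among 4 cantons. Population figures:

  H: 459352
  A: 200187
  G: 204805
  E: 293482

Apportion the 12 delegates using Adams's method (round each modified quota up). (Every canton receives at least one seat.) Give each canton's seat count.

H 5; A 2; G 2; E 3

Standard divisor 1157826/12 ≈ 96485.5; standard quotas: H 4.761, A 2.075, G 2.123, E 3.042.
Rounding up gives 5, 3, 3, 4 = 15 seats, so the divisor must be adjusted.
With modified divisor 108600: modified quotas H 4.230, A 1.843, G 1.886, E 2.702.
Rounding up: H 5, A 2, G 2, E 3 (total 12).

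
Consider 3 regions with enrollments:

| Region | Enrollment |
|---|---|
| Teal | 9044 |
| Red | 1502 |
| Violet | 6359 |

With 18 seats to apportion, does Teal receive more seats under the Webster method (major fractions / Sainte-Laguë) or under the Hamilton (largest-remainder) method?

Webster: Teal 9, Red 2, Violet 7.
Hamilton: Teal 10, Red 1, Violet 7.
Teal gets 9 under Webster and 10 under Hamilton.

Hamilton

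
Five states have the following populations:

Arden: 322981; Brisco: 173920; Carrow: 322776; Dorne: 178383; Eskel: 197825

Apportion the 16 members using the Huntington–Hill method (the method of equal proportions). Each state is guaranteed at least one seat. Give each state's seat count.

With divisor 72523: modified quotas Arden 4.453, Brisco 2.398, Carrow 4.451, Dorne 2.460, Eskel 2.728.
Geometric-mean thresholds: Arden √(4·5)=4.472, Brisco √(2·3)=2.449, Carrow √(4·5)=4.472, Dorne √(2·3)=2.449, Eskel √(2·3)=2.449.
Each quota rounded against its threshold gives Arden 4, Brisco 2, Carrow 4, Dorne 3, Eskel 3 (total 16).

Arden=4, Brisco=2, Carrow=4, Dorne=3, Eskel=3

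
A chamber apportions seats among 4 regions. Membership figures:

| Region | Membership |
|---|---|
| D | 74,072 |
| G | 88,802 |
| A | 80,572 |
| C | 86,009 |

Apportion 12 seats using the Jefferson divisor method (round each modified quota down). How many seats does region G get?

3

Standard divisor 329455/12 ≈ 27454.583; standard quotas: D 2.698, G 3.235, A 2.935, C 3.133.
Rounding down gives 2, 3, 2, 3 = 10 seats, so the divisor must be adjusted.
With modified divisor 23400: modified quotas D 3.165, G 3.795, A 3.443, C 3.676.
Rounding down: D 3, G 3, A 3, C 3 (total 12).
G receives 3.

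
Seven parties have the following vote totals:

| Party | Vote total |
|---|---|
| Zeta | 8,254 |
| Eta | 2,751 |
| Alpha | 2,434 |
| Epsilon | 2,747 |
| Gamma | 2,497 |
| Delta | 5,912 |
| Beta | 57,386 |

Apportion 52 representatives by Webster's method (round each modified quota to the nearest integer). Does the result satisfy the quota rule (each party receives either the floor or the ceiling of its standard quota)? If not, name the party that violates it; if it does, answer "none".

Standard quotas: Zeta 5.235, Eta 1.745, Alpha 1.544, Epsilon 1.742, Gamma 1.584, Delta 3.750, Beta 36.400.
Webster allocation: Zeta 5, Eta 2, Alpha 2, Epsilon 2, Gamma 2, Delta 4, Beta 35.
Beta has quota 36.400 (lower 36, upper 37) but receives 35 — outside the quota interval.

Beta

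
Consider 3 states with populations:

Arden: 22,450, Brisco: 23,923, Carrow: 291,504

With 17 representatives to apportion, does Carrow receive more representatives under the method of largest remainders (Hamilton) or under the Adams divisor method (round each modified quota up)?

Hamilton: Arden 1, Brisco 1, Carrow 15.
Adams: Arden 2, Brisco 2, Carrow 13.
Carrow gets 15 under Hamilton and 13 under Adams.

Hamilton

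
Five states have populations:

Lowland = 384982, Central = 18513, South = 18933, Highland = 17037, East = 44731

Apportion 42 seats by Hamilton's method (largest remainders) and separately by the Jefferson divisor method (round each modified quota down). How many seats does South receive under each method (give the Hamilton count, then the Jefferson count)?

2 and 1

Hamilton: Lowland 33, Central 2, South 2, Highland 1, East 4.
Jefferson: Lowland 35, Central 1, South 1, Highland 1, East 4.
South gets 2 under Hamilton and 1 under Jefferson.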